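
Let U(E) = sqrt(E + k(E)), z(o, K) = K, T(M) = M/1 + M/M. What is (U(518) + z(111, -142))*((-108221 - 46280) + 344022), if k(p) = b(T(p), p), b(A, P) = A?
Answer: -26911982 + 189521*sqrt(1037) ≈ -2.0809e+7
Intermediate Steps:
T(M) = 1 + M (T(M) = M*1 + 1 = M + 1 = 1 + M)
k(p) = 1 + p
U(E) = sqrt(1 + 2*E) (U(E) = sqrt(E + (1 + E)) = sqrt(1 + 2*E))
(U(518) + z(111, -142))*((-108221 - 46280) + 344022) = (sqrt(1 + 2*518) - 142)*((-108221 - 46280) + 344022) = (sqrt(1 + 1036) - 142)*(-154501 + 344022) = (sqrt(1037) - 142)*189521 = (-142 + sqrt(1037))*189521 = -26911982 + 189521*sqrt(1037)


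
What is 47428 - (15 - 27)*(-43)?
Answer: 46912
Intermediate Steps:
47428 - (15 - 27)*(-43) = 47428 - (-12)*(-43) = 47428 - 1*516 = 47428 - 516 = 46912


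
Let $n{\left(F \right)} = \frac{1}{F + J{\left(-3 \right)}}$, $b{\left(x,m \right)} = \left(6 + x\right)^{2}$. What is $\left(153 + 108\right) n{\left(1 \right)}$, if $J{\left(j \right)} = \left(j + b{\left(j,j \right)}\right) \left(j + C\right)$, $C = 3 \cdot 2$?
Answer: $\frac{261}{19} \approx 13.737$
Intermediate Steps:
$C = 6$
$J{\left(j \right)} = \left(6 + j\right) \left(j + \left(6 + j\right)^{2}\right)$ ($J{\left(j \right)} = \left(j + \left(6 + j\right)^{2}\right) \left(j + 6\right) = \left(j + \left(6 + j\right)^{2}\right) \left(6 + j\right) = \left(6 + j\right) \left(j + \left(6 + j\right)^{2}\right)$)
$n{\left(F \right)} = \frac{1}{18 + F}$ ($n{\left(F \right)} = \frac{1}{F + \left(216 + \left(-3\right)^{3} + 19 \left(-3\right)^{2} + 114 \left(-3\right)\right)} = \frac{1}{F + \left(216 - 27 + 19 \cdot 9 - 342\right)} = \frac{1}{F + \left(216 - 27 + 171 - 342\right)} = \frac{1}{F + 18} = \frac{1}{18 + F}$)
$\left(153 + 108\right) n{\left(1 \right)} = \frac{153 + 108}{18 + 1} = \frac{261}{19}$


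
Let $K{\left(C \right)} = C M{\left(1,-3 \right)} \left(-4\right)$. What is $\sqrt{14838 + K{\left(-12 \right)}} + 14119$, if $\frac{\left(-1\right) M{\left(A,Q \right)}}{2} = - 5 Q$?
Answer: $14119 + \sqrt{13398} \approx 14235.0$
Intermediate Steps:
$M{\left(A,Q \right)} = 10 Q$ ($M{\left(A,Q \right)} = - 2 \left(- 5 Q\right) = 10 Q$)
$K{\left(C \right)} = 120 C$ ($K{\left(C \right)} = C 10 \left(-3\right) \left(-4\right) = C \left(-30\right) \left(-4\right) = - 30 C \left(-4\right) = 120 C$)
$\sqrt{14838 + K{\left(-12 \right)}} + 14119 = \sqrt{14838 + 120 \left(-12\right)} + 14119 = \sqrt{14838 - 1440} + 14119 = \sqrt{13398} + 14119 = 14119 + \sqrt{13398}$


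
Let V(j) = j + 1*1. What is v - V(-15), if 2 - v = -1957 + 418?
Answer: 1555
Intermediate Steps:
v = 1541 (v = 2 - (-1957 + 418) = 2 - 1*(-1539) = 2 + 1539 = 1541)
V(j) = 1 + j (V(j) = j + 1 = 1 + j)
v - V(-15) = 1541 - (1 - 15) = 1541 - 1*(-14) = 1541 + 14 = 1555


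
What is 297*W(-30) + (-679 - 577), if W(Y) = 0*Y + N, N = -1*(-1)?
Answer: -959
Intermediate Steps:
N = 1
W(Y) = 1 (W(Y) = 0*Y + 1 = 0 + 1 = 1)
297*W(-30) + (-679 - 577) = 297*1 + (-679 - 577) = 297 - 1256 = -959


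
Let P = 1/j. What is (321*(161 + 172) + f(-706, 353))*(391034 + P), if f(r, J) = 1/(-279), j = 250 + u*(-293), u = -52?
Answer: 90297813531871825/2160297 ≈ 4.1799e+10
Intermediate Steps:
j = 15486 (j = 250 - 52*(-293) = 250 + 15236 = 15486)
f(r, J) = -1/279
P = 1/15486 ≈ 6.4574e-5
(321*(161 + 172) + f(-706, 353))*(391034 + P) = (321*(161 + 172) - 1/279)*(391034 + 1/15486) = (321*333 - 1/279)*(6055552525/15486) = (106893 - 1/279)*(6055552525/15486) = (29823146/279)*(6055552525/15486) = 90297813531871825/2160297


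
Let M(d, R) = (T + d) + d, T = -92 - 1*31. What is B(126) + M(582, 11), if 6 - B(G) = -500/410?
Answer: 42977/41 ≈ 1048.2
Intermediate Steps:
T = -123 (T = -92 - 31 = -123)
B(G) = 296/41 (B(G) = 6 - (-500)/410 = 6 - 1*(-50/41) = 6 + 50/41 = 296/41)
M(d, R) = -123 + 2*d (M(d, R) = (-123 + d) + d = -123 + 2*d)
B(126) + M(582, 11) = 296/41 + (-123 + 2*582) = 296/41 + (-123 + 1164) = 296/41 + 1041 = 42977/41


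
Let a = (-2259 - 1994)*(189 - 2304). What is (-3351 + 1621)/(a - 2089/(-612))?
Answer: -1058760/5505000229 ≈ -0.00019233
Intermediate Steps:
a = 8995095 (a = -4253*(-2115) = 8995095)
(-3351 + 1621)/(a - 2089/(-612)) = (-3351 + 1621)/(8995095 - 2089/(-612)) = -1730/(8995095 - 2089*(-1/612)) = -1730/(8995095 + 2089/612) = -1730/5505000229/612 = -1730*612/5505000229 = -1058760/5505000229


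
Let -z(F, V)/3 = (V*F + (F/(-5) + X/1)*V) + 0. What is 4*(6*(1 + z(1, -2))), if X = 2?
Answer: 2136/5 ≈ 427.20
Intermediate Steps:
z(F, V) = -3*F*V - 3*V*(2 - F/5) (z(F, V) = -3*((V*F + (F/(-5) + 2/1)*V) + 0) = -3*((F*V + (F*(-⅕) + 2*1)*V) + 0) = -3*((F*V + (-F/5 + 2)*V) + 0) = -3*((F*V + (2 - F/5)*V) + 0) = -3*((F*V + V*(2 - F/5)) + 0) = -3*(F*V + V*(2 - F/5)) = -3*F*V - 3*V*(2 - F/5))
4*(6*(1 + z(1, -2))) = 4*(6*(1 - 6/5*(-2)*(5 + 2*1))) = 4*(6*(1 - 6/5*(-2)*(5 + 2))) = 4*(6*(1 - 6/5*(-2)*7)) = 4*(6*(1 + 84/5)) = 4*(6*(89/5)) = 4*(534/5) = 2136/5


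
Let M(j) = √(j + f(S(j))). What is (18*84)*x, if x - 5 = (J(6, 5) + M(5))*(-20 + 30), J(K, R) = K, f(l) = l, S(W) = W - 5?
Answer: 98280 + 15120*√5 ≈ 1.3209e+5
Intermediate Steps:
S(W) = -5 + W
M(j) = √(-5 + 2*j) (M(j) = √(j + (-5 + j)) = √(-5 + 2*j))
x = 65 + 10*√5 (x = 5 + (6 + √(-5 + 2*5))*(-20 + 30) = 5 + (6 + √(-5 + 10))*10 = 5 + (6 + √5)*10 = 5 + (60 + 10*√5) = 65 + 10*√5 ≈ 87.361)
(18*84)*x = (18*84)*(65 + 10*√5) = 1512*(65 + 10*√5) = 98280 + 15120*√5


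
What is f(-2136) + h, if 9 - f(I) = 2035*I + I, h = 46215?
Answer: 4395120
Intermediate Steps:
f(I) = 9 - 2036*I (f(I) = 9 - (2035*I + I) = 9 - 2036*I)
f(-2136) + h = (9 - 2036*(-2136)) + 46215 = (9 + 4348896) + 46215 = 4348905 + 46215 = 4395120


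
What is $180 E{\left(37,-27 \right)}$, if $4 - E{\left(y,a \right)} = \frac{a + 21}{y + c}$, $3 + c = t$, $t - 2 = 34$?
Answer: $\frac{5148}{7} \approx 735.43$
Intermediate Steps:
$t = 36$ ($t = 2 + 34 = 36$)
$c = 33$ ($c = -3 + 36 = 33$)
$E{\left(y,a \right)} = 4 - \frac{21 + a}{33 + y}$ ($E{\left(y,a \right)} = 4 - \frac{a + 21}{y + 33} = 4 - \frac{21 + a}{33 + y}$)
$180 E{\left(37,-27 \right)} = 180 \frac{111 - -27 + 4 \cdot 37}{33 + 37} = 180 \frac{111 + 27 + 148}{70} = 180 \cdot \frac{1}{70} \cdot 286 = 180 \cdot \frac{143}{35} = \frac{5148}{7}$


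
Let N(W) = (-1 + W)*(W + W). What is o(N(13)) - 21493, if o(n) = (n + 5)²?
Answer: 78996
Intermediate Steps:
N(W) = 2*W*(-1 + W) (N(W) = (-1 + W)*(2*W) = 2*W*(-1 + W))
o(n) = (5 + n)²
o(N(13)) - 21493 = (5 + 2*13*(-1 + 13))² - 21493 = (5 + 2*13*12)² - 21493 = (5 + 312)² - 21493 = 317² - 21493 = 100489 - 21493 = 78996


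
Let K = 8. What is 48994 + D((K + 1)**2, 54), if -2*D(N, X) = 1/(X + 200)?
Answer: 24888951/508 ≈ 48994.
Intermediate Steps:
D(N, X) = -1/(2*(200 + X)) (D(N, X) = -1/(2*(X + 200)) = -1/(2*(200 + X)))
48994 + D((K + 1)**2, 54) = 48994 - 1/(400 + 2*54) = 48994 - 1/(400 + 108) = 48994 - 1/508 = 24888951/508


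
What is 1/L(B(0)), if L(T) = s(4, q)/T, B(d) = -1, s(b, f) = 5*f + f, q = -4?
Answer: 1/24 ≈ 0.041667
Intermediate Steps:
s(b, f) = 6*f
L(T) = -24/T (L(T) = (6*(-4))/T = -24/T)
1/L(B(0)) = 1/(-24/(-1)) = 1/(-24*(-1)) = 1/24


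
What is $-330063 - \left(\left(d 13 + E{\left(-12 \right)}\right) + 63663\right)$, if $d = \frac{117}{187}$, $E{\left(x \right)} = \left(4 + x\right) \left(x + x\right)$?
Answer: $- \frac{73664187}{187} \approx -3.9393 \cdot 10^{5}$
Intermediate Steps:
$E{\left(x \right)} = 2 x \left(4 + x\right)$ ($E{\left(x \right)} = \left(4 + x\right) 2 x = 2 x \left(4 + x\right)$)
$d = \frac{117}{187}$ ($d = 117 \cdot \frac{1}{187} = \frac{117}{187} \approx 0.62567$)
$-330063 - \left(\left(d 13 + E{\left(-12 \right)}\right) + 63663\right) = -330063 - \left(\left(\frac{117}{187} \cdot 13 + 2 \left(-12\right) \left(4 - 12\right)\right) + 63663\right) = -330063 - \left(\left(\frac{1521}{187} + 2 \left(-12\right) \left(-8\right)\right) + 63663\right) = -330063 - \left(\left(\frac{1521}{187} + 192\right) + 63663\right) = -330063 - \left(\frac{37425}{187} + 63663\right) = -330063 - \frac{11942406}{187} = - \frac{73664187}{187}$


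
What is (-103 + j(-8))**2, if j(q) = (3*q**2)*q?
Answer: 2686321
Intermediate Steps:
j(q) = 3*q**3
(-103 + j(-8))**2 = (-103 + 3*(-8)**3)**2 = (-103 + 3*(-512))**2 = (-103 - 1536)**2 = (-1639)**2 = 2686321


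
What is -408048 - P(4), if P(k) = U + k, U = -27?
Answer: -408025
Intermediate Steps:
P(k) = -27 + k
-408048 - P(4) = -408048 - (-27 + 4) = -408048 - 1*(-23) = -408048 + 23 = -408025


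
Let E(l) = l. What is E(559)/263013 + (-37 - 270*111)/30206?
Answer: -7875345937/7944570678 ≈ -0.99129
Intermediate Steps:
E(559)/263013 + (-37 - 270*111)/30206 = 559/263013 + (-37 - 270*111)/30206 = 559*(1/263013) + (-37 - 29970)*(1/30206) = 559/263013 - 30007*1/30206 = 559/263013 - 30007/30206 = -7875345937/7944570678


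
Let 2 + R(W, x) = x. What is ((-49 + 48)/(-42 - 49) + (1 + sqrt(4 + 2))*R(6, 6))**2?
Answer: 928201/8281 + 2920*sqrt(6)/91 ≈ 190.69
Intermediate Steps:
R(W, x) = -2 + x
((-49 + 48)/(-42 - 49) + (1 + sqrt(4 + 2))*R(6, 6))**2 = ((-49 + 48)/(-42 - 49) + (1 + sqrt(4 + 2))*(-2 + 6))**2 = (-1/(-91) + (1 + sqrt(6))*4)**2 = (-1*(-1/91) + (4 + 4*sqrt(6)))**2 = (1/91 + (4 + 4*sqrt(6)))**2 = (365/91 + 4*sqrt(6))**2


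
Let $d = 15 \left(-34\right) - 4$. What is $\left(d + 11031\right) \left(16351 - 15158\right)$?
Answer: $12546781$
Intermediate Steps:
$d = -514$ ($d = -510 - 4 = -514$)
$\left(d + 11031\right) \left(16351 - 15158\right) = \left(-514 + 11031\right) \left(16351 - 15158\right) = 10517 \cdot 1193 = 12546781$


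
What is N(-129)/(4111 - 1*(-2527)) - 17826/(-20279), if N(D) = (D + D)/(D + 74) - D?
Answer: 6657205827/7403660110 ≈ 0.89918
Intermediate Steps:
N(D) = -D + 2*D/(74 + D) (N(D) = (2*D)/(74 + D) - D = 2*D/(74 + D) - D = -D + 2*D/(74 + D))
N(-129)/(4111 - 1*(-2527)) - 17826/(-20279) = (-1*(-129)*(72 - 129)/(74 - 129))/(4111 - 1*(-2527)) - 17826/(-20279) = (-1*(-129)*(-57)/(-55))/(4111 + 2527) - 17826*(-1/20279) = -1*(-129)*(-1/55)*(-57)/6638 + 17826/20279 = (7353/55)*(1/6638) + 17826/20279 = 7353/365090 + 17826/20279 = 6657205827/7403660110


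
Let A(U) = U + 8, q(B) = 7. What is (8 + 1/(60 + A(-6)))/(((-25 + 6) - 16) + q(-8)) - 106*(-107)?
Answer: 2812745/248 ≈ 11342.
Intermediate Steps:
A(U) = 8 + U
(8 + 1/(60 + A(-6)))/(((-25 + 6) - 16) + q(-8)) - 106*(-107) = (8 + 1/(60 + (8 - 6)))/(((-25 + 6) - 16) + 7) - 106*(-107) = (8 + 1/(60 + 2))/((-19 - 16) + 7) + 11342 = (8 + 1/62)/(-35 + 7) + 11342 = (8 + 1/62)/(-28) + 11342 = (497/62)*(-1/28) + 11342 = -71/248 + 11342 = 2812745/248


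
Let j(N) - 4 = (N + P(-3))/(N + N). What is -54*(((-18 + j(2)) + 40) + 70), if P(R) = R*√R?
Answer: -5211 + 81*I*√3/2 ≈ -5211.0 + 70.148*I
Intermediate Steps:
P(R) = R^(3/2)
j(N) = 4 + (N - 3*I*√3)/(2*N) (j(N) = 4 + (N + (-3)^(3/2))/(N + N) = 4 + (N - 3*I*√3)/((2*N)) = 4 + (N - 3*I*√3)*(1/(2*N)) = 4 + (N - 3*I*√3)/(2*N))
-54*(((-18 + j(2)) + 40) + 70) = -54*(((-18 + (3/2)*(3*2 - I*√3)/2) + 40) + 70) = -54*(((-18 + (3/2)*(½)*(6 - I*√3)) + 40) + 70) = -54*(((-18 + (9/2 - 3*I*√3/4)) + 40) + 70) = -54*(((-27/2 - 3*I*√3/4) + 40) + 70) = -54*((53/2 - 3*I*√3/4) + 70) = -54*(193/2 - 3*I*√3/4) = -(5211 - 81*I*√3/2) = -5211 + 81*I*√3/2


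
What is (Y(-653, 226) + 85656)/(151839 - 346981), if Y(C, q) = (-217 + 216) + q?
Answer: -85881/195142 ≈ -0.44009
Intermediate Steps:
Y(C, q) = -1 + q
(Y(-653, 226) + 85656)/(151839 - 346981) = ((-1 + 226) + 85656)/(151839 - 346981) = (225 + 85656)/(-195142) = 85881*(-1/195142) = -85881/195142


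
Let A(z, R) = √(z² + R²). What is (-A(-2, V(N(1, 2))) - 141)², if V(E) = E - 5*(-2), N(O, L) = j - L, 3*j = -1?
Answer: (423 + √565)²/9 ≈ 22178.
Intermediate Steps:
j = -⅓ (j = (⅓)*(-1) = -⅓ ≈ -0.33333)
N(O, L) = -⅓ - L
V(E) = 10 + E (V(E) = E + 10 = 10 + E)
A(z, R) = √(R² + z²)
(-A(-2, V(N(1, 2))) - 141)² = (-√((10 + (-⅓ - 1*2))² + (-2)²) - 141)² = (-√((10 + (-⅓ - 2))² + 4) - 141)² = (-√((10 - 7/3)² + 4) - 141)² = (-√((23/3)² + 4) - 141)² = (-√(529/9 + 4) - 141)² = (-√(565/9) - 141)² = (-√565/3 - 141)² = (-141 - √565/3)²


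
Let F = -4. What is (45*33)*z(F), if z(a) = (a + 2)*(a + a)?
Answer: 23760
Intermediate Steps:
z(a) = 2*a*(2 + a) (z(a) = (2 + a)*(2*a) = 2*a*(2 + a))
(45*33)*z(F) = (45*33)*(2*(-4)*(2 - 4)) = 1485*(2*(-4)*(-2)) = 1485*16 = 23760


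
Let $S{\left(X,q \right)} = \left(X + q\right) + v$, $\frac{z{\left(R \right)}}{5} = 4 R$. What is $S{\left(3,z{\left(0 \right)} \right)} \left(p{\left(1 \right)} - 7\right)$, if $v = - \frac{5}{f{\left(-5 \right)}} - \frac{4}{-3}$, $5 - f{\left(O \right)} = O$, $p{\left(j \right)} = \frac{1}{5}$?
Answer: $- \frac{391}{15} \approx -26.067$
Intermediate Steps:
$p{\left(j \right)} = \frac{1}{5}$
$f{\left(O \right)} = 5 - O$
$v = \frac{5}{6}$ ($v = - \frac{5}{5 - -5} - \frac{4}{-3} = - \frac{5}{5 + 5} - - \frac{4}{3} = - \frac{5}{10} + \frac{4}{3} = \left(-5\right) \frac{1}{10} + \frac{4}{3} = - \frac{1}{2} + \frac{4}{3} = \frac{5}{6} \approx 0.83333$)
$z{\left(R \right)} = 20 R$ ($z{\left(R \right)} = 5 \cdot 4 R = 20 R$)
$S{\left(X,q \right)} = \frac{5}{6} + X + q$ ($S{\left(X,q \right)} = \left(X + q\right) + \frac{5}{6} = \frac{5}{6} + X + q$)
$S{\left(3,z{\left(0 \right)} \right)} \left(p{\left(1 \right)} - 7\right) = \left(\frac{5}{6} + 3 + 20 \cdot 0\right) \left(\frac{1}{5} - 7\right) = \left(\frac{5}{6} + 3 + 0\right) \left(- \frac{34}{5}\right) = \frac{23}{6} \left(- \frac{34}{5}\right) = - \frac{391}{15}$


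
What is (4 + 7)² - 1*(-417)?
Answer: 538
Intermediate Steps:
(4 + 7)² - 1*(-417) = 11² + 417 = 121 + 417 = 538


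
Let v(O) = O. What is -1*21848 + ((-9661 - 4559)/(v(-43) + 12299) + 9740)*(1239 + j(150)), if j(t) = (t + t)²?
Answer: 2722487026123/3064 ≈ 8.8854e+8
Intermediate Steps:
j(t) = 4*t² (j(t) = (2*t)² = 4*t²)
-1*21848 + ((-9661 - 4559)/(v(-43) + 12299) + 9740)*(1239 + j(150)) = -1*21848 + ((-9661 - 4559)/(-43 + 12299) + 9740)*(1239 + 4*150²) = -21848 + (-14220/12256 + 9740)*(1239 + 4*22500) = -21848 + (-14220*1/12256 + 9740)*(1239 + 90000) = -21848 + (-3555/3064 + 9740)*91239 = -21848 + (29839805/3064)*91239 = -21848 + 2722553968395/3064 = 2722487026123/3064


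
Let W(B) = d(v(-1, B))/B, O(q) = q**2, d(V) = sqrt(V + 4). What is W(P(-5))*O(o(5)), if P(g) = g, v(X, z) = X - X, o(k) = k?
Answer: -10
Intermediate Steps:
v(X, z) = 0
d(V) = sqrt(4 + V)
W(B) = 2/B (W(B) = sqrt(4 + 0)/B = sqrt(4)/B = 2/B)
W(P(-5))*O(o(5)) = (2/(-5))*5**2 = (2*(-1/5))*25 = -2/5*25 = -10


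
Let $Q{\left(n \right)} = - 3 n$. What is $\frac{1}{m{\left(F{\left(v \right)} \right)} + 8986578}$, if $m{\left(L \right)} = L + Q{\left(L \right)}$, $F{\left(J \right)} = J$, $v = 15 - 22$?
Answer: $\frac{1}{8986592} \approx 1.1128 \cdot 10^{-7}$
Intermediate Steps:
$v = -7$ ($v = 15 - 22 = -7$)
$m{\left(L \right)} = - 2 L$ ($m{\left(L \right)} = L - 3 L = - 2 L$)
$\frac{1}{m{\left(F{\left(v \right)} \right)} + 8986578} = \frac{1}{\left(-2\right) \left(-7\right) + 8986578} = \frac{1}{14 + 8986578} = \frac{1}{8986592}$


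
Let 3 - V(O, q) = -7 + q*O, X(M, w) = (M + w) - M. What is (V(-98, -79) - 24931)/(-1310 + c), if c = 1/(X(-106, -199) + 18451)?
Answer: 596165076/23910119 ≈ 24.934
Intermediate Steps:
X(M, w) = w
V(O, q) = 10 - O*q (V(O, q) = 3 - (-7 + q*O) = 3 - (-7 + O*q) = 3 + (7 - O*q) = 10 - O*q)
c = 1/18252 (c = 1/(-199 + 18451) = 1/18252 ≈ 5.4789e-5)
(V(-98, -79) - 24931)/(-1310 + c) = ((10 - 1*(-98)*(-79)) - 24931)/(-1310 + 1/18252) = ((10 - 7742) - 24931)/(-23910119/18252) = (-7732 - 24931)*(-18252/23910119) = -32663*(-18252/23910119) = 596165076/23910119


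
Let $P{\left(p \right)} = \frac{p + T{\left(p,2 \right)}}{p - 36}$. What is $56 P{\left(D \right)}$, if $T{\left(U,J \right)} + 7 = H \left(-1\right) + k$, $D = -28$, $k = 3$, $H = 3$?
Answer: $\frac{245}{8} \approx 30.625$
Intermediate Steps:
$T{\left(U,J \right)} = -7$ ($T{\left(U,J \right)} = -7 + \left(3 \left(-1\right) + 3\right) = -7 + \left(-3 + 3\right) = -7 + 0 = -7$)
$P{\left(p \right)} = \frac{-7 + p}{-36 + p}$ ($P{\left(p \right)} = \frac{p - 7}{p - 36} = \frac{-7 + p}{-36 + p}$)
$56 P{\left(D \right)} = 56 \frac{-7 - 28}{-36 - 28} = 56 \frac{1}{-64} \left(-35\right) = 56 \left(\left(- \frac{1}{64}\right) \left(-35\right)\right) = 56 \cdot \frac{35}{64} = \frac{245}{8}$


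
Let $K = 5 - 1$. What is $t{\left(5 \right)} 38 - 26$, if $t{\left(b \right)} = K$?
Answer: $126$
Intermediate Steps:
$K = 4$ ($K = 5 - 1 = 4$)
$t{\left(b \right)} = 4$
$t{\left(5 \right)} 38 - 26 = 4 \cdot 38 - 26 = 152 - 26 = 126$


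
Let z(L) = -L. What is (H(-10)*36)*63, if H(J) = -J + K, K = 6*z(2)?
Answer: -4536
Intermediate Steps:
K = -12 (K = 6*(-1*2) = 6*(-2) = -12)
H(J) = -12 - J (H(J) = -J - 12 = -12 - J)
(H(-10)*36)*63 = ((-12 - 1*(-10))*36)*63 = ((-12 + 10)*36)*63 = -2*36*63 = -72*63 = -4536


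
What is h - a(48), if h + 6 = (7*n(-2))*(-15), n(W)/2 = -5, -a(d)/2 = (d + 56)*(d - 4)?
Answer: 10196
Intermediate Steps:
a(d) = -2*(-4 + d)*(56 + d) (a(d) = -2*(d + 56)*(d - 4) = -2*(56 + d)*(-4 + d) = -2*(-4 + d)*(56 + d))
n(W) = -10 (n(W) = 2*(-5) = -10)
h = 1044 (h = -6 + (7*(-10))*(-15) = -6 - 70*(-15) = -6 + 1050 = 1044)
h - a(48) = 1044 - (448 - 104*48 - 2*48²) = 1044 - (448 - 4992 - 2*2304) = 1044 - (448 - 4992 - 4608) = 1044 - 1*(-9152) = 1044 + 9152 = 10196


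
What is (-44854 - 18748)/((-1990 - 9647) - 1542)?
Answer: 63602/13179 ≈ 4.8260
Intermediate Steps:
(-44854 - 18748)/((-1990 - 9647) - 1542) = -63602/(-11637 - 1542) = -63602/(-13179) = -63602*(-1/13179) = 63602/13179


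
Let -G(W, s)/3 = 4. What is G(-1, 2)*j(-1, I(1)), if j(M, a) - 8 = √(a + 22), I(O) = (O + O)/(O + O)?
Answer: -96 - 12*√23 ≈ -153.55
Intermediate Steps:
I(O) = 1 (I(O) = (2*O)/((2*O)) = (2*O)*(1/(2*O)) = 1)
j(M, a) = 8 + √(22 + a) (j(M, a) = 8 + √(a + 22) = 8 + √(22 + a))
G(W, s) = -12 (G(W, s) = -3*4 = -12)
G(-1, 2)*j(-1, I(1)) = -12*(8 + √(22 + 1)) = -12*(8 + √23) = -96 - 12*√23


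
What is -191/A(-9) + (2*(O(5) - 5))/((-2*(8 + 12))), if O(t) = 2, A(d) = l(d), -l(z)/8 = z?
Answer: -901/360 ≈ -2.5028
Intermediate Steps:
l(z) = -8*z
A(d) = -8*d
-191/A(-9) + (2*(O(5) - 5))/((-2*(8 + 12))) = -191/((-8*(-9))) + (2*(2 - 5))/((-2*(8 + 12))) = -191/72 + (2*(-3))/((-2*20)) = -191*1/72 - 6/(-40) = -191/72 - 6*(-1/40) = -191/72 + 3/20 = -901/360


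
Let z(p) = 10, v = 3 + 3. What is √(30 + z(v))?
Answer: 2*√10 ≈ 6.3246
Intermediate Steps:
v = 6
√(30 + z(v)) = √(30 + 10) = √40 = 2*√10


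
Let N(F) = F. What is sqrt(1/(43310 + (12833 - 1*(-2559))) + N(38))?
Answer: 3*sqrt(296927894)/8386 ≈ 6.1644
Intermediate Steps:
sqrt(1/(43310 + (12833 - 1*(-2559))) + N(38)) = sqrt(1/(43310 + (12833 - 1*(-2559))) + 38) = sqrt(1/(43310 + (12833 + 2559)) + 38) = sqrt(1/(43310 + 15392) + 38) = sqrt(1/58702 + 38) = sqrt(2230677/58702) = 3*sqrt(296927894)/8386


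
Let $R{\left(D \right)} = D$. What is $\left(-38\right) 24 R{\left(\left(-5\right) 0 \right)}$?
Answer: $0$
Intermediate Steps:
$\left(-38\right) 24 R{\left(\left(-5\right) 0 \right)} = \left(-38\right) 24 \left(\left(-5\right) 0\right) = \left(-912\right) 0 = 0$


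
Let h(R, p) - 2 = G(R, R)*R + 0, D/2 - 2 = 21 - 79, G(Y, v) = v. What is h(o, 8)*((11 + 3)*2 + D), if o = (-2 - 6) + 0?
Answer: -5544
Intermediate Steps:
D = -112 (D = 4 + 2*(21 - 79) = 4 + 2*(-58) = 4 - 116 = -112)
o = -8 (o = -8 + 0 = -8)
h(R, p) = 2 + R² (h(R, p) = 2 + (R*R + 0) = 2 + (R² + 0) = 2 + R²)
h(o, 8)*((11 + 3)*2 + D) = (2 + (-8)²)*((11 + 3)*2 - 112) = (2 + 64)*(14*2 - 112) = 66*(28 - 112) = 66*(-84) = -5544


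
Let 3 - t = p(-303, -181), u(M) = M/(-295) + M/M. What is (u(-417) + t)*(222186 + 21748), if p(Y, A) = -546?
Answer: 39680011978/295 ≈ 1.3451e+8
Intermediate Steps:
u(M) = 1 - M/295 (u(M) = M*(-1/295) + 1 = -M/295 + 1 = 1 - M/295)
t = 549 (t = 3 - 1*(-546) = 3 + 546 = 549)
(u(-417) + t)*(222186 + 21748) = ((1 - 1/295*(-417)) + 549)*(222186 + 21748) = ((1 + 417/295) + 549)*243934 = (712/295 + 549)*243934 = (162667/295)*243934 = 39680011978/295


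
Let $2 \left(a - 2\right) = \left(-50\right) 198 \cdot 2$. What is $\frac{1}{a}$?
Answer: $- \frac{1}{9898} \approx -0.00010103$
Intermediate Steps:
$a = -9898$ ($a = 2 + \frac{\left(-50\right) 198 \cdot 2}{2} = 2 + \frac{\left(-9900\right) 2}{2} = 2 + \frac{1}{2} \left(-19800\right) = 2 - 9900 = -9898$)
$\frac{1}{a} = \frac{1}{-9898} = - \frac{1}{9898}$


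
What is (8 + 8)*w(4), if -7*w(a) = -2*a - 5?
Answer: 208/7 ≈ 29.714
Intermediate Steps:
w(a) = 5/7 + 2*a/7 (w(a) = -(-2*a - 5)/7 = -(-5 - 2*a)/7 = 5/7 + 2*a/7)
(8 + 8)*w(4) = (8 + 8)*(5/7 + (2/7)*4) = 16*(5/7 + 8/7) = 16*(13/7) = 208/7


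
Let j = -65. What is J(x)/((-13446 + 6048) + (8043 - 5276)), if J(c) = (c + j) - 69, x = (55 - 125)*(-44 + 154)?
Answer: 7834/4631 ≈ 1.6916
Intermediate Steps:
x = -7700 (x = -70*110 = -7700)
J(c) = -134 + c (J(c) = (c - 65) - 69 = (-65 + c) - 69 = -134 + c)
J(x)/((-13446 + 6048) + (8043 - 5276)) = (-134 - 7700)/((-13446 + 6048) + (8043 - 5276)) = -7834/(-7398 + 2767) = -7834/(-4631) = -7834*(-1/4631) = 7834/4631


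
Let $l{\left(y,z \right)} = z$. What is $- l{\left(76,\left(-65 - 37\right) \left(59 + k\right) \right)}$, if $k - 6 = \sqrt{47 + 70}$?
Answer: $6630 + 306 \sqrt{13} \approx 7733.3$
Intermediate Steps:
$k = 6 + 3 \sqrt{13}$ ($k = 6 + \sqrt{47 + 70} = 6 + \sqrt{117} = 6 + 3 \sqrt{13} \approx 16.817$)
$- l{\left(76,\left(-65 - 37\right) \left(59 + k\right) \right)} = - \left(-65 - 37\right) \left(59 + \left(6 + 3 \sqrt{13}\right)\right) = - \left(-102\right) \left(65 + 3 \sqrt{13}\right) = - (-6630 - 306 \sqrt{13}) = 6630 + 306 \sqrt{13}$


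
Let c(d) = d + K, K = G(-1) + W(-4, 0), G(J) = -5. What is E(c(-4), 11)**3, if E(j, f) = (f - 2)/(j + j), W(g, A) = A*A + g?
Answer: -729/17576 ≈ -0.041477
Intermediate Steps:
W(g, A) = g + A**2 (W(g, A) = A**2 + g = g + A**2)
K = -9 (K = -5 + (-4 + 0**2) = -5 + (-4 + 0) = -5 - 4 = -9)
c(d) = -9 + d (c(d) = d - 9 = -9 + d)
E(j, f) = (-2 + f)/(2*j) (E(j, f) = (-2 + f)/((2*j)) = (-2 + f)*(1/(2*j)) = (-2 + f)/(2*j))
E(c(-4), 11)**3 = ((-2 + 11)/(2*(-9 - 4)))**3 = ((1/2)*9/(-13))**3 = ((1/2)*(-1/13)*9)**3 = (-9/26)**3 = -729/17576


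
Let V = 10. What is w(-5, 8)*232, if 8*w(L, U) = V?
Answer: 290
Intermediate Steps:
w(L, U) = 5/4 (w(L, U) = (⅛)*10 = 5/4)
w(-5, 8)*232 = (5/4)*232 = 290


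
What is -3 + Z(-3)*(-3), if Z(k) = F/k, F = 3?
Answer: 0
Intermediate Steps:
Z(k) = 3/k
-3 + Z(-3)*(-3) = -3 + (3/(-3))*(-3) = -3 + (3*(-1/3))*(-3) = -3 - 1*(-3) = -3 + 3 = 0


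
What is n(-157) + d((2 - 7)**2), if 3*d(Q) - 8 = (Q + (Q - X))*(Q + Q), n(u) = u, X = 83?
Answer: -2113/3 ≈ -704.33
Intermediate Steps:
d(Q) = 8/3 + 2*Q*(-83 + 2*Q)/3 (d(Q) = 8/3 + ((Q + (Q - 1*83))*(Q + Q))/3 = 8/3 + ((Q + (Q - 83))*(2*Q))/3 = 8/3 + ((Q + (-83 + Q))*(2*Q))/3 = 8/3 + ((-83 + 2*Q)*(2*Q))/3 = 8/3 + (2*Q*(-83 + 2*Q))/3 = 8/3 + 2*Q*(-83 + 2*Q)/3)
n(-157) + d((2 - 7)**2) = -157 + (8/3 - 166*(2 - 7)**2/3 + 4*((2 - 7)**2)**2/3) = -157 + (8/3 - 166/3*(-5)**2 + 4*((-5)**2)**2/3) = -157 + (8/3 - 166/3*25 + (4/3)*25**2) = -157 + (8/3 - 4150/3 + (4/3)*625) = -157 + (8/3 - 4150/3 + 2500/3) = -157 - 1642/3 = -2113/3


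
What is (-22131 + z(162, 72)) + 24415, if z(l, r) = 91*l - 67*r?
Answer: 12202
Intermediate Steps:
z(l, r) = -67*r + 91*l
(-22131 + z(162, 72)) + 24415 = (-22131 + (-67*72 + 91*162)) + 24415 = (-22131 + (-4824 + 14742)) + 24415 = (-22131 + 9918) + 24415 = -12213 + 24415 = 12202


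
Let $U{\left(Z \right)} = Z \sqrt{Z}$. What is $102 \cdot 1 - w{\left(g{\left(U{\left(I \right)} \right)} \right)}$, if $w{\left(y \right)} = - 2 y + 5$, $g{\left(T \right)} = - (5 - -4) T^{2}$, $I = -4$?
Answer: $1249$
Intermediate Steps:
$U{\left(Z \right)} = Z^{\frac{3}{2}}$
$g{\left(T \right)} = - 9 T^{2}$ ($g{\left(T \right)} = - (5 + 4) T^{2} = \left(-1\right) 9 T^{2} = - 9 T^{2}$)
$w{\left(y \right)} = 5 - 2 y$
$102 \cdot 1 - w{\left(g{\left(U{\left(I \right)} \right)} \right)} = 102 \cdot 1 - \left(5 - 2 \left(- 9 \left(\left(-4\right)^{\frac{3}{2}}\right)^{2}\right)\right) = 102 - \left(5 - 2 \left(- 9 \left(- 8 i\right)^{2}\right)\right) = 102 - \left(5 - 2 \left(\left(-9\right) \left(-64\right)\right)\right) = 102 - \left(5 - 1152\right) = 102 - -1147 = 102 + 1147 = 1249$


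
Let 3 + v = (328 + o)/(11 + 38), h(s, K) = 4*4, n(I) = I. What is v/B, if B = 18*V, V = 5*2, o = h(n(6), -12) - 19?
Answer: 89/4410 ≈ 0.020181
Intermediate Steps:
h(s, K) = 16
o = -3 (o = 16 - 19 = -3)
V = 10
B = 180 (B = 18*10 = 180)
v = 178/49 (v = -3 + (328 - 3)/(11 + 38) = -3 + 325/49 = 178/49 ≈ 3.6327)
v/B = (178/49)/180 = (178/49)*(1/180) = 89/4410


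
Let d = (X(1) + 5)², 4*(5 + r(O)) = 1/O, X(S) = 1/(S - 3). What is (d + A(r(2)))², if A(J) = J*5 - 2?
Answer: 2401/64 ≈ 37.516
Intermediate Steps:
X(S) = 1/(-3 + S)
r(O) = -5 + 1/(4*O) (r(O) = -5 + (1/O)/4 = -5 + 1/(4*O))
A(J) = -2 + 5*J (A(J) = 5*J - 2 = -2 + 5*J)
d = 81/4 (d = (1/(-3 + 1) + 5)² = (1/(-2) + 5)² = (-½ + 5)² = (9/2)² = 81/4 ≈ 20.250)
(d + A(r(2)))² = (81/4 + (-2 + 5*(-5 + (¼)/2)))² = (81/4 + (-2 + 5*(-5 + (¼)*(½))))² = (81/4 + (-2 + 5*(-5 + ⅛)))² = (81/4 + (-2 + 5*(-39/8)))² = (81/4 + (-2 - 195/8))² = (81/4 - 211/8)² = (-49/8)² = 2401/64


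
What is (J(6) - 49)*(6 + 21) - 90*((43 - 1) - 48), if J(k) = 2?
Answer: -729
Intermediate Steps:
(J(6) - 49)*(6 + 21) - 90*((43 - 1) - 48) = (2 - 49)*(6 + 21) - 90*((43 - 1) - 48) = -47*27 - 90*(42 - 48) = -1269 - 90*(-6) = -1269 + 540 = -729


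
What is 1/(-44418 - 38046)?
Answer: -1/82464 ≈ -1.2127e-5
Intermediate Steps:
1/(-44418 - 38046) = 1/(-82464) = -1/82464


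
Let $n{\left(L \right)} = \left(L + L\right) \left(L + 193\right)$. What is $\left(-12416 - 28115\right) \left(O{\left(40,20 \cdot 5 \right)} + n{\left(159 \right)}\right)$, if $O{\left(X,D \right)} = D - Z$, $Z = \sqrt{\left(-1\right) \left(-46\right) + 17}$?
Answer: $-4540931116 + 121593 \sqrt{7} \approx -4.5406 \cdot 10^{9}$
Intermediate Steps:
$Z = 3 \sqrt{7}$ ($Z = \sqrt{46 + 17} = \sqrt{63} = 3 \sqrt{7} \approx 7.9373$)
$n{\left(L \right)} = 2 L \left(193 + L\right)$
$O{\left(X,D \right)} = D - 3 \sqrt{7}$
$\left(-12416 - 28115\right) \left(O{\left(40,20 \cdot 5 \right)} + n{\left(159 \right)}\right) = \left(-12416 - 28115\right) \left(\left(20 \cdot 5 - 3 \sqrt{7}\right) + 2 \cdot 159 \left(193 + 159\right)\right) = - 40531 \left(\left(100 - 3 \sqrt{7}\right) + 2 \cdot 159 \cdot 352\right) = - 40531 \left(\left(100 - 3 \sqrt{7}\right) + 111936\right) = - 40531 \left(112036 - 3 \sqrt{7}\right) = -4540931116 + 121593 \sqrt{7}$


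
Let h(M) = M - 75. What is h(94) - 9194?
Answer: -9175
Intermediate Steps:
h(M) = -75 + M
h(94) - 9194 = (-75 + 94) - 9194 = 19 - 9194 = -9175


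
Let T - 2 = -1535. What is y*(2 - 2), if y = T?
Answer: 0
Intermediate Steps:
T = -1533 (T = 2 - 1535 = -1533)
y = -1533
y*(2 - 2) = -1533*(2 - 2) = -1533*0 = 0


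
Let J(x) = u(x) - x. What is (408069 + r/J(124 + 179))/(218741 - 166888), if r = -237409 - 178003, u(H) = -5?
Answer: 31525166/3992681 ≈ 7.8957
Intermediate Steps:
r = -415412
J(x) = -5 - x
(408069 + r/J(124 + 179))/(218741 - 166888) = (408069 - 415412/(-5 - (124 + 179)))/(218741 - 166888) = (408069 - 415412/(-5 - 1*303))/51853 = (408069 - 415412/(-5 - 303))*(1/51853) = (408069 - 415412/(-308))*(1/51853) = (408069 - 415412*(-1/308))*(1/51853) = (408069 + 103853/77)*(1/51853) = (31525166/77)*(1/51853) = 31525166/3992681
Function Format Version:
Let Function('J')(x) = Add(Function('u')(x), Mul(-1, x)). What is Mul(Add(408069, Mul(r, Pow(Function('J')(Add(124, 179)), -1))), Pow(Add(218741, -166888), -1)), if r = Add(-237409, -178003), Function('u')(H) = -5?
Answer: Rational(31525166, 3992681) ≈ 7.8957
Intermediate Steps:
r = -415412
Function('J')(x) = Add(-5, Mul(-1, x))
Mul(Add(408069, Mul(r, Pow(Function('J')(Add(124, 179)), -1))), Pow(Add(218741, -166888), -1)) = Mul(Add(408069, Mul(-415412, Pow(Add(-5, Mul(-1, Add(124, 179))), -1))), Pow(Add(218741, -166888), -1)) = Mul(Add(408069, Mul(-415412, Pow(Add(-5, Mul(-1, 303)), -1))), Pow(51853, -1)) = Mul(Add(408069, Mul(-415412, Pow(Add(-5, -303), -1))), Rational(1, 51853)) = Mul(Add(408069, Mul(-415412, Pow(-308, -1))), Rational(1, 51853)) = Mul(Add(408069, Mul(-415412, Rational(-1, 308))), Rational(1, 51853)) = Mul(Add(408069, Rational(103853, 77)), Rational(1, 51853)) = Mul(Rational(31525166, 77), Rational(1, 51853)) = Rational(31525166, 3992681)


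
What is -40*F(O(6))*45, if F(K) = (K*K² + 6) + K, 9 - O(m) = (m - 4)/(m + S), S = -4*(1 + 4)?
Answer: -481208400/343 ≈ -1.4029e+6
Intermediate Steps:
S = -20 (S = -4*5 = -20)
O(m) = 9 - (-4 + m)/(-20 + m) (O(m) = 9 - (m - 4)/(m - 20) = 9 - (-4 + m)/(-20 + m))
F(K) = 6 + K + K³ (F(K) = (K³ + 6) + K = (6 + K³) + K = 6 + K + K³)
-40*F(O(6))*45 = -40*(6 + 8*(-22 + 6)/(-20 + 6) + (8*(-22 + 6)/(-20 + 6))³)*45 = -40*(6 + 8*(-16)/(-14) + (8*(-16)/(-14))³)*45 = -40*(6 + 8*(-1/14)*(-16) + (8*(-1/14)*(-16))³)*45 = -40*(6 + 64/7 + (64/7)³)*45 = -40*(6 + 64/7 + 262144/343)*45 = -40*267338/343*45 = -10693520/343*45 = -481208400/343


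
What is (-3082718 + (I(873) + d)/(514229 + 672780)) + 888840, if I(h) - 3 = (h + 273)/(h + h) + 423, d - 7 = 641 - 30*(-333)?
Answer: -757808499672667/345419619 ≈ -2.1939e+6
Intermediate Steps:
d = 10638 (d = 7 + (641 - 30*(-333)) = 7 + (641 + 9990) = 7 + 10631 = 10638)
I(h) = 426 + (273 + h)/(2*h) (I(h) = 3 + ((h + 273)/(h + h) + 423) = 3 + ((273 + h)/((2*h)) + 423) = 3 + ((273 + h)*(1/(2*h)) + 423) = 3 + ((273 + h)/(2*h) + 423) = 3 + (423 + (273 + h)/(2*h)) = 426 + (273 + h)/(2*h))
(-3082718 + (I(873) + d)/(514229 + 672780)) + 888840 = (-3082718 + ((1/2)*(273 + 853*873)/873 + 10638)/(514229 + 672780)) + 888840 = (-3082718 + ((1/2)*(1/873)*(273 + 744669) + 10638)/1187009) + 888840 = (-3082718 + ((1/2)*(1/873)*744942 + 10638)*(1/1187009)) + 888840 = (-3082718 + (124157/291 + 10638)*(1/1187009)) + 888840 = (-3082718 + (3219815/291)*(1/1187009)) + 888840 = (-3082718 + 3219815/345419619) + 888840 = -1064831273824627/345419619 + 888840 = -757808499672667/345419619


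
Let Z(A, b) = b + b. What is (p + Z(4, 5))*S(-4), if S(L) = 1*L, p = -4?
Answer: -24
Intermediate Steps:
S(L) = L
Z(A, b) = 2*b
(p + Z(4, 5))*S(-4) = (-4 + 2*5)*(-4) = (-4 + 10)*(-4) = 6*(-4) = -24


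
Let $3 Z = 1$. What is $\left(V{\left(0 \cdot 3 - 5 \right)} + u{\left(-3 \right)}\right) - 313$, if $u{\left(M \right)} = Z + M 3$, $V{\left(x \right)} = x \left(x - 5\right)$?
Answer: $- \frac{815}{3} \approx -271.67$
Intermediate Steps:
$Z = \frac{1}{3}$ ($Z = \frac{1}{3} \cdot 1 = \frac{1}{3} \approx 0.33333$)
$V{\left(x \right)} = x \left(-5 + x\right)$
$u{\left(M \right)} = \frac{1}{3} + 3 M$ ($u{\left(M \right)} = \frac{1}{3} + M 3 = \frac{1}{3} + 3 M$)
$\left(V{\left(0 \cdot 3 - 5 \right)} + u{\left(-3 \right)}\right) - 313 = \left(\left(0 \cdot 3 - 5\right) \left(-5 + \left(0 \cdot 3 - 5\right)\right) + \left(\frac{1}{3} + 3 \left(-3\right)\right)\right) - 313 = \left(\left(0 + \left(0 - 5\right)\right) \left(-5 + \left(0 + \left(0 - 5\right)\right)\right) + \left(\frac{1}{3} - 9\right)\right) - 313 = \left(\left(0 - 5\right) \left(-5 + \left(0 - 5\right)\right) - \frac{26}{3}\right) - 313 = \left(- 5 \left(-5 - 5\right) - \frac{26}{3}\right) - 313 = \left(\left(-5\right) \left(-10\right) - \frac{26}{3}\right) - 313 = \left(50 - \frac{26}{3}\right) - 313 = \frac{124}{3} - 313 = - \frac{815}{3}$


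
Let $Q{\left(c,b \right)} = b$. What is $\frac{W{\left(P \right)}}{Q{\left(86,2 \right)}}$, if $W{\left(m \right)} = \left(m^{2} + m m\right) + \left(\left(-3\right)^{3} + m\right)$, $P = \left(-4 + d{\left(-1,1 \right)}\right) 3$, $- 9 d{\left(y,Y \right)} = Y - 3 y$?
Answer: $\frac{2837}{18} \approx 157.61$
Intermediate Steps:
$d{\left(y,Y \right)} = - \frac{Y}{9} + \frac{y}{3}$ ($d{\left(y,Y \right)} = - \frac{Y - 3 y}{9} = - \frac{Y}{9} + \frac{y}{3}$)
$P = - \frac{40}{3}$ ($P = \left(-4 + \left(\left(- \frac{1}{9}\right) 1 + \frac{1}{3} \left(-1\right)\right)\right) 3 = \left(-4 - \frac{4}{9}\right) 3 = \left(- \frac{40}{9}\right) 3 = - \frac{40}{3} \approx -13.333$)
$W{\left(m \right)} = -27 + m + 2 m^{2}$ ($W{\left(m \right)} = \left(m^{2} + m^{2}\right) + \left(-27 + m\right) = 2 m^{2} + \left(-27 + m\right) = -27 + m + 2 m^{2}$)
$\frac{W{\left(P \right)}}{Q{\left(86,2 \right)}} = \frac{-27 - \frac{40}{3} + 2 \left(- \frac{40}{3}\right)^{2}}{2} = \left(-27 - \frac{40}{3} + 2 \cdot \frac{1600}{9}\right) \frac{1}{2} = \left(-27 - \frac{40}{3} + \frac{3200}{9}\right) \frac{1}{2} = \frac{2837}{9} \cdot \frac{1}{2} = \frac{2837}{18}$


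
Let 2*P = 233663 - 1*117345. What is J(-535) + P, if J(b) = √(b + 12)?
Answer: 58159 + I*√523 ≈ 58159.0 + 22.869*I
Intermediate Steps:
P = 58159 (P = (233663 - 1*117345)/2 = (233663 - 117345)/2 = (½)*116318 = 58159)
J(b) = √(12 + b)
J(-535) + P = √(12 - 535) + 58159 = √(-523) + 58159 = I*√523 + 58159 = 58159 + I*√523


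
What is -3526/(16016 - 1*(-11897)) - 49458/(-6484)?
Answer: 678829285/90493946 ≈ 7.5014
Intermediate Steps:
-3526/(16016 - 1*(-11897)) - 49458/(-6484) = -3526/(16016 + 11897) - 49458*(-1/6484) = -3526/27913 + 24729/3242 = 678829285/90493946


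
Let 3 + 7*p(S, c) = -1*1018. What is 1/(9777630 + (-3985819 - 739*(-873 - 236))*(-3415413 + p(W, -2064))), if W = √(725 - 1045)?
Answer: 1/10814584489118 ≈ 9.2468e-14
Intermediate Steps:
W = 8*I*√5 (W = √(-320) = 8*I*√5 ≈ 17.889*I)
p(S, c) = -1021/7 (p(S, c) = -3/7 + (-1*1018)/7 = -3/7 + (⅐)*(-1018) = -3/7 - 1018/7 = -1021/7)
1/(9777630 + (-3985819 - 739*(-873 - 236))*(-3415413 + p(W, -2064))) = 1/(9777630 + (-3985819 - 739*(-873 - 236))*(-3415413 - 1021/7)) = 1/(9777630 + (-3985819 - 739*(-1109))*(-23908912/7)) = 1/(9777630 + (-3985819 + 819551)*(-23908912/7)) = 1/(9777630 - 3166268*(-23908912/7)) = 1/(9777630 + 10814574711488) = 1/10814584489118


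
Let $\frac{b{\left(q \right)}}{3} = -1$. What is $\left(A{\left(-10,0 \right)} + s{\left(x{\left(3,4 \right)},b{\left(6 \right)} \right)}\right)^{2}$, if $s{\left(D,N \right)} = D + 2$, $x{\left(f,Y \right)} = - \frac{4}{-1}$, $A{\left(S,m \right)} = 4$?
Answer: $100$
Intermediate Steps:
$b{\left(q \right)} = -3$ ($b{\left(q \right)} = 3 \left(-1\right) = -3$)
$x{\left(f,Y \right)} = 4$ ($x{\left(f,Y \right)} = \left(-4\right) \left(-1\right) = 4$)
$s{\left(D,N \right)} = 2 + D$
$\left(A{\left(-10,0 \right)} + s{\left(x{\left(3,4 \right)},b{\left(6 \right)} \right)}\right)^{2} = \left(4 + \left(2 + 4\right)\right)^{2} = \left(4 + 6\right)^{2} = 10^{2} = 100$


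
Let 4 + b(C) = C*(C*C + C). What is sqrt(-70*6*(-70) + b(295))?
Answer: 2*sqrt(6447199) ≈ 5078.3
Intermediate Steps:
b(C) = -4 + C*(C + C**2) (b(C) = -4 + C*(C*C + C) = -4 + C*(C**2 + C) = -4 + C*(C + C**2))
sqrt(-70*6*(-70) + b(295)) = sqrt(-70*6*(-70) + (-4 + 295**2 + 295**3)) = sqrt(-420*(-70) + (-4 + 87025 + 25672375)) = sqrt(29400 + 25759396) = sqrt(25788796) = 2*sqrt(6447199)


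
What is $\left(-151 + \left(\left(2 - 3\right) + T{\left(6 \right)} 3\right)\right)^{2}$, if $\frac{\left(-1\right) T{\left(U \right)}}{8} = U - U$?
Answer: $23104$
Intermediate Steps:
$T{\left(U \right)} = 0$ ($T{\left(U \right)} = - 8 \left(U - U\right) = \left(-8\right) 0 = 0$)
$\left(-151 + \left(\left(2 - 3\right) + T{\left(6 \right)} 3\right)\right)^{2} = \left(-151 + \left(\left(2 - 3\right) + 0 \cdot 3\right)\right)^{2} = \left(-151 + \left(\left(2 - 3\right) + 0\right)\right)^{2} = \left(-151 + \left(-1 + 0\right)\right)^{2} = \left(-151 - 1\right)^{2} = \left(-152\right)^{2} = 23104$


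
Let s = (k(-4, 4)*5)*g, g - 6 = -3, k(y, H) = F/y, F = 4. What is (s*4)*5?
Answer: -300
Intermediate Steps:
k(y, H) = 4/y
g = 3 (g = 6 - 3 = 3)
s = -15 (s = ((4/(-4))*5)*3 = ((4*(-¼))*5)*3 = -1*5*3 = -5*3 = -15)
(s*4)*5 = -15*4*5 = -60*5 = -300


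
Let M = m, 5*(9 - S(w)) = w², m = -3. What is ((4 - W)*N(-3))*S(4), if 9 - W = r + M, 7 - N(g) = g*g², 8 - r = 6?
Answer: -5916/5 ≈ -1183.2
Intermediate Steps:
r = 2 (r = 8 - 1*6 = 8 - 6 = 2)
S(w) = 9 - w²/5
M = -3
N(g) = 7 - g³ (N(g) = 7 - g*g² = 7 - g³)
W = 10 (W = 9 - (2 - 3) = 9 - 1*(-1) = 9 + 1 = 10)
((4 - W)*N(-3))*S(4) = ((4 - 1*10)*(7 - 1*(-3)³))*(9 - ⅕*4²) = ((4 - 10)*(7 - 1*(-27)))*(9 - ⅕*16) = (-6*(7 + 27))*(9 - 16/5) = -6*34*(29/5) = -204*29/5 = -5916/5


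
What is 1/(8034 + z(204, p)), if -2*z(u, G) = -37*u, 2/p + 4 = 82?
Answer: 1/11808 ≈ 8.4688e-5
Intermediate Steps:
p = 1/39 (p = 2/(-4 + 82) = 2/78 = 2*(1/78) = 1/39 ≈ 0.025641)
z(u, G) = 37*u/2 (z(u, G) = -(-37)*u/2 = 37*u/2)
1/(8034 + z(204, p)) = 1/(8034 + (37/2)*204) = 1/(8034 + 3774) = 1/11808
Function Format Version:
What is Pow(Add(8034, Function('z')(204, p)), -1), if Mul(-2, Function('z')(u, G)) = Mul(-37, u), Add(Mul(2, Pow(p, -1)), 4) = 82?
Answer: Rational(1, 11808) ≈ 8.4688e-5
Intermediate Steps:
p = Rational(1, 39) (p = Mul(2, Pow(Add(-4, 82), -1)) = Mul(2, Pow(78, -1)) = Mul(2, Rational(1, 78)) = Rational(1, 39) ≈ 0.025641)
Function('z')(u, G) = Mul(Rational(37, 2), u) (Function('z')(u, G) = Mul(Rational(-1, 2), Mul(-37, u)) = Mul(Rational(37, 2), u))
Pow(Add(8034, Function('z')(204, p)), -1) = Pow(Add(8034, Mul(Rational(37, 2), 204)), -1) = Pow(Add(8034, 3774), -1) = Pow(11808, -1) = Rational(1, 11808)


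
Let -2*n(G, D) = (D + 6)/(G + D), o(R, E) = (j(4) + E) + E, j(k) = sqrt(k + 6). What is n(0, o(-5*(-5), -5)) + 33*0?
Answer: -1/6 + sqrt(10)/30 ≈ -0.061257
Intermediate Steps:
j(k) = sqrt(6 + k)
o(R, E) = sqrt(10) + 2*E (o(R, E) = (sqrt(6 + 4) + E) + E = (sqrt(10) + E) + E = (E + sqrt(10)) + E = sqrt(10) + 2*E)
n(G, D) = -(6 + D)/(2*(D + G)) (n(G, D) = -(D + 6)/(2*(G + D)) = -(6 + D)/(2*(D + G)))
n(0, o(-5*(-5), -5)) + 33*0 = (-3 - (sqrt(10) + 2*(-5))/2)/((sqrt(10) + 2*(-5)) + 0) + 33*0 = (-3 - (sqrt(10) - 10)/2)/((sqrt(10) - 10) + 0) + 0 = (-3 - (-10 + sqrt(10))/2)/((-10 + sqrt(10)) + 0) + 0 = (-3 + (5 - sqrt(10)/2))/(-10 + sqrt(10)) + 0 = (2 - sqrt(10)/2)/(-10 + sqrt(10)) + 0 = (2 - sqrt(10)/2)/(-10 + sqrt(10))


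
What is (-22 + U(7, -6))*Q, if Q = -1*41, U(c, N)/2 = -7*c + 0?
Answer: 4920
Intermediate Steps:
U(c, N) = -14*c (U(c, N) = 2*(-7*c + 0) = 2*(-7*c) = -14*c)
Q = -41
(-22 + U(7, -6))*Q = (-22 - 14*7)*(-41) = (-22 - 98)*(-41) = -120*(-41) = 4920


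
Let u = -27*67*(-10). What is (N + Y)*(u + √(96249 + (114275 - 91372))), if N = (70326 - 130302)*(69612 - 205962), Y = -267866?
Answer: 147930246588060 + 32709838936*√7447 ≈ 1.5075e+14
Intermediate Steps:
N = 8177727600 (N = -59976*(-136350) = 8177727600)
u = 18090 (u = -1809*(-10) = 18090)
(N + Y)*(u + √(96249 + (114275 - 91372))) = (8177727600 - 267866)*(18090 + √(96249 + (114275 - 91372))) = 8177459734*(18090 + √(96249 + 22903)) = 8177459734*(18090 + √119152) = 8177459734*(18090 + 4*√7447) = 147930246588060 + 32709838936*√7447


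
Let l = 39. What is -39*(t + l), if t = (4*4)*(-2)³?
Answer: 3471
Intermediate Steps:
t = -128 (t = 16*(-8) = -128)
-39*(t + l) = -39*(-128 + 39) = -39*(-89) = 3471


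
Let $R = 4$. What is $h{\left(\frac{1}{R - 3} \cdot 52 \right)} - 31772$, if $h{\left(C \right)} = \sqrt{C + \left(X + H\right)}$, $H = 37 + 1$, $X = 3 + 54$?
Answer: $-31772 + 7 \sqrt{3} \approx -31760.0$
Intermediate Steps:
$X = 57$
$H = 38$
$h{\left(C \right)} = \sqrt{95 + C}$ ($h{\left(C \right)} = \sqrt{C + \left(57 + 38\right)} = \sqrt{C + 95} = \sqrt{95 + C}$)
$h{\left(\frac{1}{R - 3} \cdot 52 \right)} - 31772 = \sqrt{95 + \frac{1}{4 - 3} \cdot 52} - 31772 = \sqrt{95 + 1^{-1} \cdot 52} - 31772 = \sqrt{95 + 1 \cdot 52} - 31772 = \sqrt{95 + 52} - 31772 = \sqrt{147} - 31772 = 7 \sqrt{3} - 31772 = -31772 + 7 \sqrt{3}$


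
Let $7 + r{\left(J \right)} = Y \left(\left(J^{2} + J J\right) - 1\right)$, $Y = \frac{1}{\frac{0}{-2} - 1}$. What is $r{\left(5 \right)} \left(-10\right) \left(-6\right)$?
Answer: $-3360$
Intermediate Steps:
$Y = -1$ ($Y = \frac{1}{0 \left(- \frac{1}{2}\right) - 1} = \frac{1}{0 - 1} = \frac{1}{-1} = -1$)
$r{\left(J \right)} = -6 - 2 J^{2}$ ($r{\left(J \right)} = -7 - \left(\left(J^{2} + J J\right) - 1\right) = -7 - \left(\left(J^{2} + J^{2}\right) - 1\right) = -7 - \left(2 J^{2} - 1\right) = -7 - \left(-1 + 2 J^{2}\right) = -6 - 2 J^{2}$)
$r{\left(5 \right)} \left(-10\right) \left(-6\right) = \left(-6 - 2 \cdot 5^{2}\right) \left(-10\right) \left(-6\right) = \left(-6 - 50\right) \left(-10\right) \left(-6\right) = \left(-56\right) \left(-10\right) \left(-6\right) = 560 \left(-6\right) = -3360$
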